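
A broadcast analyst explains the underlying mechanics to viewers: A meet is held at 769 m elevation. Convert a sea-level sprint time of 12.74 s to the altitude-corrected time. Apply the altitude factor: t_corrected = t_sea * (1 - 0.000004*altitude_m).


Correction factor = 1 - 0.000004 * 769 = 0.996924
t_corrected = t_sea * factor = 12.74 * 0.996924
t_corrected = 12.7008 s

12.7008 s


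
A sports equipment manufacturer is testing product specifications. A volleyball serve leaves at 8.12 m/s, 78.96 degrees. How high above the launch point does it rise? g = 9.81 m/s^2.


H = (v*sin(theta))^2 / (2*g)
vy = v*sin(theta) = 8.12 * sin(78.96 deg) = 7.9697 m/s
H = vy^2 / (2*g) = 63.5166 / (2*9.81)
H = 63.5166 / 19.62 = 3.2373 m

3.2373 m


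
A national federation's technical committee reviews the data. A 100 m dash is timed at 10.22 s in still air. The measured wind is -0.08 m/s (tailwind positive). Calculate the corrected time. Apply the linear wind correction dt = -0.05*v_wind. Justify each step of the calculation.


dt = -0.05 * v_wind = -0.05 * -0.08 = 0.004 s
t_corrected = t_still + dt = 10.22 + (0.004)
t_corrected = 10.224 s

10.224 s


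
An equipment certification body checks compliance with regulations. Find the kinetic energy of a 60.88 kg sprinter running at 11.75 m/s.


KE = 0.5 * m * v^2
KE = 0.5 * 60.88 * 11.75^2
KE = 0.5 * 60.88 * 138.0625 = 4202.6225 J

4202.6225 J


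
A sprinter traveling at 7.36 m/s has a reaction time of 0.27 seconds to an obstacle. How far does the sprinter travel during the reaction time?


d = v * t
d = 7.36 * 0.27
d = 1.9872 m

1.9872 m


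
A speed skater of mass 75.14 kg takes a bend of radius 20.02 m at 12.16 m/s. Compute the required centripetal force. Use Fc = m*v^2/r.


Fc = m * v^2 / r
v^2 = 12.16^2 = 147.8656
Fc = 75.14 * 147.8656 / 20.02
Fc = 11110.6212 / 20.02 = 554.9761 N

554.9761 N


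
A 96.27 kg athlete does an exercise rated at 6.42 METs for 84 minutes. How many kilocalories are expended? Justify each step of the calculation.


kcal = MET * mass * time_hr
Convert time: 84 min = 1.4 hr
kcal = 6.42 * 96.27 * 1.4
kcal = 865.2748 kcal

865.2748 kcal


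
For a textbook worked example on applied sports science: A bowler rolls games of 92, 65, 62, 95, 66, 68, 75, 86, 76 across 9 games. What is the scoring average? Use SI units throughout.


Average = sum / n
Sum = 685
Average = 685 / 9 = 76.1111

76.1111


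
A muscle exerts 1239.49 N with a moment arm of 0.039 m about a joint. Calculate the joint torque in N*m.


tau = F * d
tau = 1239.49 * 0.039
tau = 48.3401 N*m

48.3401 N*m


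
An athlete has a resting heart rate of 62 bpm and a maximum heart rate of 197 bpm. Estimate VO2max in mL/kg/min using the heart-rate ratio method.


VO2max = 15.3 * HRmax / HRrest
VO2max = 15.3 * 197 / 62
VO2max = 3014.1 / 62 = 48.6145 mL/kg/min

48.6145 mL/kg/min


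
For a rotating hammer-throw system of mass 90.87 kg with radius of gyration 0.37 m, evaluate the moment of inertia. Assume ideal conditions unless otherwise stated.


I = m * k^2
I = 90.87 * 0.37^2
I = 90.87 * 0.1369 = 12.4401 kg*m^2

12.4401 kg*m^2


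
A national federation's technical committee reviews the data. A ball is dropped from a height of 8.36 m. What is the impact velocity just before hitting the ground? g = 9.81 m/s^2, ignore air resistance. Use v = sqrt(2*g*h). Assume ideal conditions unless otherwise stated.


v = sqrt(2 * g * h)
v = sqrt(2 * 9.81 * 8.36)
v = sqrt(164.0232) = 12.8072 m/s

12.8072 m/s


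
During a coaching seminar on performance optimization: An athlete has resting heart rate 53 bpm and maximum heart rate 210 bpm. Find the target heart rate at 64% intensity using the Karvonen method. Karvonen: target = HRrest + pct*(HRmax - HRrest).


Target = HRrest + pct*(HRmax - HRrest)
Heart rate reserve = HRmax - HRrest = 210 - 53 = 157 bpm
Fraction = 64% = 0.64
Target = 53 + 0.64 * 157
Target = 53 + 100.48 = 153.48 bpm

153.48 bpm


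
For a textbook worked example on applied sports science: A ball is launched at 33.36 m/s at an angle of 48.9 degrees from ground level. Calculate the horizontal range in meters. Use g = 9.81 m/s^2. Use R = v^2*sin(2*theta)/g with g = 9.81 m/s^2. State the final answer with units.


R = v^2 * sin(2*theta) / g
Convert angle to radians: theta = 48.9 deg = 0.8535 rad
sin(2*theta) = sin(1.7069) = 0.9907
R = 33.36^2 * 0.9907 / 9.81
R = 1112.8896 * 0.9907 / 9.81 = 112.3948 m

112.3948 m


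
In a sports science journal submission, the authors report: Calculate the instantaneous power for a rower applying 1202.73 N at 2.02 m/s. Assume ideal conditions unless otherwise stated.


P = F * v
P = 1202.73 * 2.02
P = 2429.5146 W

2429.5146 W


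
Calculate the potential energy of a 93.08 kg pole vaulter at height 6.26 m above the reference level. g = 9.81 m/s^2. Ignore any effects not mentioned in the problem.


PE = m * g * h
PE = 93.08 * 9.81 * 6.26
PE = 913.1148 * 6.26 = 5716.0986 J

5716.0986 J


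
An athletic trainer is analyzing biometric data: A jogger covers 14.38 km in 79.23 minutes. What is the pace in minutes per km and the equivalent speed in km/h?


Pace = time / distance = 79.23 min / 14.38 km = 5.5097 min/km
Speed = distance / time_in_hours = 14.38 / 1.3205 hr
Speed = 10.8898 km/h

5.5097 min/km, 10.8898 km/h


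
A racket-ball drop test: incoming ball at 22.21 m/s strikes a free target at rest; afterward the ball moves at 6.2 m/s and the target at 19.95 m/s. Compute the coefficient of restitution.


e = (v2_after - v1_after) / (v1_before - v2_before)
Numerator = 19.95 - 6.2 = 13.75
Denominator = 22.21 - 0 = 22.21
e = 13.75 / 22.21 = 0.6191

0.6191


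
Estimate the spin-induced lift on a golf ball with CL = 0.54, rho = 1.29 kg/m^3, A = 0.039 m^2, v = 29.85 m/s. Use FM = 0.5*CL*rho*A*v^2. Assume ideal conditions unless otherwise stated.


FM = 0.5 * CL * rho * A * v^2
FM = 0.5 * 0.54 * 1.29 * 0.039 * 29.85^2
v^2 = 891.0225
FM = 0.5 * 0.54 * 1.29 * 0.039 * 891.0225 = 12.1034 N

12.1034 N


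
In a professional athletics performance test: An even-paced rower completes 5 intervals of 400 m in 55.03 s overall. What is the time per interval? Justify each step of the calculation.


Split time = total_time / n_laps = 55.03 / 5
Split time = 11.006 s per lap

11.006 s


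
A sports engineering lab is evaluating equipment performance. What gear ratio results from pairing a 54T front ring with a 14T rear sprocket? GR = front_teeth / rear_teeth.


GR = front_teeth / rear_teeth
GR = 54 / 14
GR = 3.8571

3.8571


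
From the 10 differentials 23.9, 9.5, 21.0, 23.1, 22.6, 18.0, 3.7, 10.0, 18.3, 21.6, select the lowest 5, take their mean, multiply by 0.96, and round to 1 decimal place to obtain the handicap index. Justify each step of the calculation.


All differentials: 23.9, 9.5, 21.0, 23.1, 22.6, 18.0, 3.7, 10.0, 18.3, 21.6
Sorted: 3.7, 9.5, 10.0, 18.0, 18.3, 21.0, 21.6, 22.6, 23.1, 23.9
Best 5: 3.7, 9.5, 10.0, 18.0, 18.3
Average of best = 59.5 / 5 = 11.9
Raw index = 11.9 * 0.96 = 11.424
Handicap index = round(11.424, 1) = 11.4

11.4


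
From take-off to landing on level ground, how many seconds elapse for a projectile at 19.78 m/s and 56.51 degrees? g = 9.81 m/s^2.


T = 2*v*sin(theta)/g
sin(theta) = sin(56.51 deg) = 0.834
T = 2*19.78*0.834 / 9.81
T = 32.9923 / 9.81 = 3.3631 s

3.3631 s


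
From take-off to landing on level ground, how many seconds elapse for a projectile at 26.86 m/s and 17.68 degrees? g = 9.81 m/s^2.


T = 2*v*sin(theta)/g
sin(theta) = sin(17.68 deg) = 0.3037
T = 2*26.86*0.3037 / 9.81
T = 16.3148 / 9.81 = 1.6631 s

1.6631 s


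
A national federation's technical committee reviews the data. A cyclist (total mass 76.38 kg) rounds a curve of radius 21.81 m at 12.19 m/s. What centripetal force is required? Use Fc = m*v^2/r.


Fc = m * v^2 / r
v^2 = 12.19^2 = 148.5961
Fc = 76.38 * 148.5961 / 21.81
Fc = 11349.7701 / 21.81 = 520.3929 N

520.3929 N


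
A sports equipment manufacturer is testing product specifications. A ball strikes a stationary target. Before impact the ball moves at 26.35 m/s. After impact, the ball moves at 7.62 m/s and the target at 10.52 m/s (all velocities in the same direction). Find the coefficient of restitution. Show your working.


e = (v2_after - v1_after) / (v1_before - v2_before)
Numerator = 10.52 - 7.62 = 2.9
Denominator = 26.35 - 0 = 26.35
e = 2.9 / 26.35 = 0.1101

0.1101


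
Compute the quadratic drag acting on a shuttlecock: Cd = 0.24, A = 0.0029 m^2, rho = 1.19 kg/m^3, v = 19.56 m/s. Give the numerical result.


Fd = 0.5 * Cd * rho * A * v^2
Fd = 0.5 * 0.24 * 1.19 * 0.0029 * 19.56^2
v^2 = 382.5936
Fd = 0.5 * 0.24 * 1.19 * 0.0029 * 382.5936 = 0.1584 N

0.1584 N


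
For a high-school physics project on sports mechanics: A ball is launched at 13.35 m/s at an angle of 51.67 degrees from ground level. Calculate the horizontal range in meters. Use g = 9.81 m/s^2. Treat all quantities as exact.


R = v^2 * sin(2*theta) / g
Convert angle to radians: theta = 51.67 deg = 0.9018 rad
sin(2*theta) = sin(1.8036) = 0.973
R = 13.35^2 * 0.973 / 9.81
R = 178.2225 * 0.973 / 9.81 = 17.6772 m

17.6772 m


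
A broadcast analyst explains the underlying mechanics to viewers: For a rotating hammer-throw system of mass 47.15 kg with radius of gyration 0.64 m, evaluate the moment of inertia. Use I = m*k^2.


I = m * k^2
I = 47.15 * 0.64^2
I = 47.15 * 0.4096 = 19.3126 kg*m^2

19.3126 kg*m^2


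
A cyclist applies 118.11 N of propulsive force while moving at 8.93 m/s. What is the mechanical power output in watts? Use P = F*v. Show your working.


P = F * v
P = 118.11 * 8.93
P = 1054.7223 W

1054.7223 W


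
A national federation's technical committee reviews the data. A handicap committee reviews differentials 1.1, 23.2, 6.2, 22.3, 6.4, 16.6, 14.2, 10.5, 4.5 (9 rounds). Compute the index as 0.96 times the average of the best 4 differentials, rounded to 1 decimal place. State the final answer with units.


All differentials: 1.1, 23.2, 6.2, 22.3, 6.4, 16.6, 14.2, 10.5, 4.5
Sorted: 1.1, 4.5, 6.2, 6.4, 10.5, 14.2, 16.6, 22.3, 23.2
Best 4: 1.1, 4.5, 6.2, 6.4
Average of best = 18.2 / 4 = 4.55
Raw index = 4.55 * 0.96 = 4.368
Handicap index = round(4.368, 1) = 4.4

4.4


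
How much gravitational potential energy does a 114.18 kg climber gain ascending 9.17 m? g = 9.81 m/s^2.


PE = m * g * h
PE = 114.18 * 9.81 * 9.17
PE = 1120.1058 * 9.17 = 10271.3702 J

10271.3702 J


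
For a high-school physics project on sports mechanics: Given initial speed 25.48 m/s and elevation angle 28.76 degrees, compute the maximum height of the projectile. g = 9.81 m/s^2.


H = (v*sin(theta))^2 / (2*g)
vy = v*sin(theta) = 25.48 * sin(28.76 deg) = 12.2595 m/s
H = vy^2 / (2*g) = 150.2952 / (2*9.81)
H = 150.2952 / 19.62 = 7.6603 m

7.6603 m


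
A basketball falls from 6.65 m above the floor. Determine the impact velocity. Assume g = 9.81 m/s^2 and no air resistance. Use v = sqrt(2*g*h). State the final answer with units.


v = sqrt(2 * g * h)
v = sqrt(2 * 9.81 * 6.65)
v = sqrt(130.473) = 11.4225 m/s

11.4225 m/s


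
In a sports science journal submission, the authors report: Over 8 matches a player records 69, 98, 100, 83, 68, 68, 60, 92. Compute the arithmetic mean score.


Average = sum / n
Sum = 638
Average = 638 / 8 = 79.75

79.75


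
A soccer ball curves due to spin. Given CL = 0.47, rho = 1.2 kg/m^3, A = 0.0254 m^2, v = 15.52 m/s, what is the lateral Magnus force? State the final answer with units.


FM = 0.5 * CL * rho * A * v^2
FM = 0.5 * 0.47 * 1.2 * 0.0254 * 15.52^2
v^2 = 240.8704
FM = 0.5 * 0.47 * 1.2 * 0.0254 * 240.8704 = 1.7253 N

1.7253 N


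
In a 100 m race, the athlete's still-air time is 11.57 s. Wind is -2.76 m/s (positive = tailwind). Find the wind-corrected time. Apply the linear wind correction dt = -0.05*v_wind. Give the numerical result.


dt = -0.05 * v_wind = -0.05 * -2.76 = 0.138 s
t_corrected = t_still + dt = 11.57 + (0.138)
t_corrected = 11.708 s

11.708 s


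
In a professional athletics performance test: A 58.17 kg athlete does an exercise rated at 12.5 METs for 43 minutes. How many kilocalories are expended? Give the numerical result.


kcal = MET * mass * time_hr
Convert time: 43 min = 0.7167 hr
kcal = 12.5 * 58.17 * 0.7167
kcal = 521.1063 kcal

521.1063 kcal


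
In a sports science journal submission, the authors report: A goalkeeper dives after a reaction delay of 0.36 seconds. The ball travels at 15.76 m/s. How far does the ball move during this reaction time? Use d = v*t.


d = v * t
d = 15.76 * 0.36
d = 5.6736 m

5.6736 m


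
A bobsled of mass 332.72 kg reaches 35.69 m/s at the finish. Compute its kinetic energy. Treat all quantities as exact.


KE = 0.5 * m * v^2
KE = 0.5 * 332.72 * 35.69^2
KE = 0.5 * 332.72 * 1273.7761 = 211905.392 J

211905.392 J


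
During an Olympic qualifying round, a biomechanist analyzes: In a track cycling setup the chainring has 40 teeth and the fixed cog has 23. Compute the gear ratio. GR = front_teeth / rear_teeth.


GR = front_teeth / rear_teeth
GR = 40 / 23
GR = 1.7391

1.7391


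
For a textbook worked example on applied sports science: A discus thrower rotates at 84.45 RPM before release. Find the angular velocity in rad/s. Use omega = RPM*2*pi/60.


omega = RPM * 2 * pi / 60
omega = 84.45 * 2 * 3.14159 / 60
omega = 530.615 / 60 = 8.8436 rad/s

8.8436 rad/s


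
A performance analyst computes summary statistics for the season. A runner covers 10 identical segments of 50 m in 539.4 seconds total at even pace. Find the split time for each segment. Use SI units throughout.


Split time = total_time / n_laps = 539.4 / 10
Split time = 53.94 s per lap

53.94 s


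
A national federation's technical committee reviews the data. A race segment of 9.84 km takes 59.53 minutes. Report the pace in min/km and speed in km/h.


Pace = time / distance = 59.53 min / 9.84 km = 6.0498 min/km
Speed = distance / time_in_hours = 9.84 / 0.9922 hr
Speed = 9.9177 km/h

6.0498 min/km, 9.9177 km/h


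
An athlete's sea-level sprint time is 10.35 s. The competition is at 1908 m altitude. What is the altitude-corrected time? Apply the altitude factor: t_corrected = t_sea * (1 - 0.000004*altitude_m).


Correction factor = 1 - 0.000004 * 1908 = 0.992368
t_corrected = t_sea * factor = 10.35 * 0.992368
t_corrected = 10.271 s

10.271 s


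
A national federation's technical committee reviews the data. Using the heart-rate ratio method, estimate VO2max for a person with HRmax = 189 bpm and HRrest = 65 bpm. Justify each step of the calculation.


VO2max = 15.3 * HRmax / HRrest
VO2max = 15.3 * 189 / 65
VO2max = 2891.7 / 65 = 44.4877 mL/kg/min

44.4877 mL/kg/min


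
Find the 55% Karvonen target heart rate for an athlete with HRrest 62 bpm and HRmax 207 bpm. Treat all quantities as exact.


Target = HRrest + pct*(HRmax - HRrest)
Heart rate reserve = HRmax - HRrest = 207 - 62 = 145 bpm
Fraction = 55% = 0.55
Target = 62 + 0.55 * 145
Target = 62 + 79.75 = 141.75 bpm

141.75 bpm


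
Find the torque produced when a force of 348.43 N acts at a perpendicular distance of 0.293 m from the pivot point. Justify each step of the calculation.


tau = F * d
tau = 348.43 * 0.293
tau = 102.09 N*m

102.09 N*m


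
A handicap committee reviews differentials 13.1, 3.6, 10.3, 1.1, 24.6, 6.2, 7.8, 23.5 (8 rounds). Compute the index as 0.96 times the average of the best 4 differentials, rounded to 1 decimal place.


All differentials: 13.1, 3.6, 10.3, 1.1, 24.6, 6.2, 7.8, 23.5
Sorted: 1.1, 3.6, 6.2, 7.8, 10.3, 13.1, 23.5, 24.6
Best 4: 1.1, 3.6, 6.2, 7.8
Average of best = 18.7 / 4 = 4.675
Raw index = 4.675 * 0.96 = 4.488
Handicap index = round(4.488, 1) = 4.5

4.5


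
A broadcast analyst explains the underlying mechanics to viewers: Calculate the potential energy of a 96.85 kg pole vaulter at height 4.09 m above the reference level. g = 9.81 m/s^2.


PE = m * g * h
PE = 96.85 * 9.81 * 4.09
PE = 950.0985 * 4.09 = 3885.9029 J

3885.9029 J


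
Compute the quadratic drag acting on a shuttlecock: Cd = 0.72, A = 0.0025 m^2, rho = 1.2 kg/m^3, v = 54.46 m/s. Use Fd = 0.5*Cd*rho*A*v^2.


Fd = 0.5 * Cd * rho * A * v^2
Fd = 0.5 * 0.72 * 1.2 * 0.0025 * 54.46^2
v^2 = 2965.8916
Fd = 0.5 * 0.72 * 1.2 * 0.0025 * 2965.8916 = 3.2032 N

3.2032 N


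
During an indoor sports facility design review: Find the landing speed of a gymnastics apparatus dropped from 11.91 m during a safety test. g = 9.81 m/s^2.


v = sqrt(2 * g * h)
v = sqrt(2 * 9.81 * 11.91)
v = sqrt(233.6742) = 15.2864 m/s

15.2864 m/s


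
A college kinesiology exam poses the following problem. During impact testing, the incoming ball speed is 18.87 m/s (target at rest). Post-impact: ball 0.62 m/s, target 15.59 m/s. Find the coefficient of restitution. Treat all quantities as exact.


e = (v2_after - v1_after) / (v1_before - v2_before)
Numerator = 15.59 - 0.62 = 14.97
Denominator = 18.87 - 0 = 18.87
e = 14.97 / 18.87 = 0.7933

0.7933


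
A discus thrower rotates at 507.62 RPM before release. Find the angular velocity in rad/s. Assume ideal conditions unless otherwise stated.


omega = RPM * 2 * pi / 60
omega = 507.62 * 2 * 3.14159 / 60
omega = 3189.4705 / 60 = 53.1578 rad/s

53.1578 rad/s


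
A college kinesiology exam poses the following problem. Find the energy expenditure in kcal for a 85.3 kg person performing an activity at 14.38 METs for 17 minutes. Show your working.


kcal = MET * mass * time_hr
Convert time: 17 min = 0.2833 hr
kcal = 14.38 * 85.3 * 0.2833
kcal = 347.5406 kcal

347.5406 kcal


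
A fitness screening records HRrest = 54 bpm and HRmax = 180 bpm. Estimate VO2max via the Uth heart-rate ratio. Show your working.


VO2max = 15.3 * HRmax / HRrest
VO2max = 15.3 * 180 / 54
VO2max = 2754 / 54 = 51 mL/kg/min

51 mL/kg/min


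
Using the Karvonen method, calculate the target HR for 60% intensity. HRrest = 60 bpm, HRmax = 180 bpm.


Target = HRrest + pct*(HRmax - HRrest)
Heart rate reserve = HRmax - HRrest = 180 - 60 = 120 bpm
Fraction = 60% = 0.6
Target = 60 + 0.6 * 120
Target = 60 + 72 = 132 bpm

132 bpm


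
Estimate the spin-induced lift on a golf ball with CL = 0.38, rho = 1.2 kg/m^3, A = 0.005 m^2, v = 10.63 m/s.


FM = 0.5 * CL * rho * A * v^2
FM = 0.5 * 0.38 * 1.2 * 0.005 * 10.63^2
v^2 = 112.9969
FM = 0.5 * 0.38 * 1.2 * 0.005 * 112.9969 = 0.1288 N

0.1288 N


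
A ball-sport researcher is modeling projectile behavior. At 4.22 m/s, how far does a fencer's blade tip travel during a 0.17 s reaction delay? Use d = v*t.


d = v * t
d = 4.22 * 0.17
d = 0.7174 m

0.7174 m


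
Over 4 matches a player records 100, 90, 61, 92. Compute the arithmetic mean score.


Average = sum / n
Sum = 343
Average = 343 / 4 = 85.75

85.75


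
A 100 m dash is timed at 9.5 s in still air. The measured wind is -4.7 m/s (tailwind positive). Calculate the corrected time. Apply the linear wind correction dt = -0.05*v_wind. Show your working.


dt = -0.05 * v_wind = -0.05 * -4.7 = 0.235 s
t_corrected = t_still + dt = 9.5 + (0.235)
t_corrected = 9.735 s

9.735 s


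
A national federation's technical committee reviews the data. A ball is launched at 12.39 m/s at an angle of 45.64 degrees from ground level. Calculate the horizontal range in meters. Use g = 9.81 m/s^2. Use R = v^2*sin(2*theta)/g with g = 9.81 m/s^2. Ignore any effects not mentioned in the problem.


R = v^2 * sin(2*theta) / g
Convert angle to radians: theta = 45.64 deg = 0.7966 rad
sin(2*theta) = sin(1.5931) = 0.9998
R = 12.39^2 * 0.9998 / 9.81
R = 153.5121 * 0.9998 / 9.81 = 15.6446 m

15.6446 m


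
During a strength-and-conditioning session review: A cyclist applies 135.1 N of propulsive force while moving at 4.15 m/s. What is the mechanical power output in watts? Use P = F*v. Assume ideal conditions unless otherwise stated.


P = F * v
P = 135.1 * 4.15
P = 560.665 W

560.665 W


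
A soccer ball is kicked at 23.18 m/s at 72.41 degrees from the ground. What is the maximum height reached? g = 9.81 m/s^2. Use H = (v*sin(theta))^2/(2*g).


H = (v*sin(theta))^2 / (2*g)
vy = v*sin(theta) = 23.18 * sin(72.41 deg) = 22.0962 m/s
H = vy^2 / (2*g) = 488.2413 / (2*9.81)
H = 488.2413 / 19.62 = 24.8849 m

24.8849 m


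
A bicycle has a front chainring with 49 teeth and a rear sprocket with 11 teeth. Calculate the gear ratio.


GR = front_teeth / rear_teeth
GR = 49 / 11
GR = 4.4545

4.4545


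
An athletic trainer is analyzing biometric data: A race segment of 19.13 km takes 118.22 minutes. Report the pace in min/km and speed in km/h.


Pace = time / distance = 118.22 min / 19.13 km = 6.1798 min/km
Speed = distance / time_in_hours = 19.13 / 1.9703 hr
Speed = 9.709 km/h

6.1798 min/km, 9.709 km/h


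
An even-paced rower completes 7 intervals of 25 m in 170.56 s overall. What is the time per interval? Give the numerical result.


Split time = total_time / n_laps = 170.56 / 7
Split time = 24.3657 s per lap

24.3657 s


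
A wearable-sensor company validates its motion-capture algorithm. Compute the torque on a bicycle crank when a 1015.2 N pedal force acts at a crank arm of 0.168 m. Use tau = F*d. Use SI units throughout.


tau = F * d
tau = 1015.2 * 0.168
tau = 170.5536 N*m

170.5536 N*m


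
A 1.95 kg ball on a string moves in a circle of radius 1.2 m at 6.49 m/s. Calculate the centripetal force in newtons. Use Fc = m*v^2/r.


Fc = m * v^2 / r
v^2 = 6.49^2 = 42.1201
Fc = 1.95 * 42.1201 / 1.2
Fc = 82.1342 / 1.2 = 68.4452 N

68.4452 N


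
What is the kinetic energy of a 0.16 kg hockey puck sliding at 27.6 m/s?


KE = 0.5 * m * v^2
KE = 0.5 * 0.16 * 27.6^2
KE = 0.5 * 0.16 * 761.76 = 60.9408 J

60.9408 J


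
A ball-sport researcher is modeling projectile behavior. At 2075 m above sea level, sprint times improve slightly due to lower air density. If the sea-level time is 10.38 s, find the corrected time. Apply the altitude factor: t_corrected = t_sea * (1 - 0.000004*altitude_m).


Correction factor = 1 - 0.000004 * 2075 = 0.9917
t_corrected = t_sea * factor = 10.38 * 0.9917
t_corrected = 10.2938 s

10.2938 s


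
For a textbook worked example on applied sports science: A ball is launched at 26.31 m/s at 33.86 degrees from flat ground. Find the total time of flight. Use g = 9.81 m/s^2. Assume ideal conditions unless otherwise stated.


T = 2*v*sin(theta)/g
sin(theta) = sin(33.86 deg) = 0.5572
T = 2*26.31*0.5572 / 9.81
T = 29.318 / 9.81 = 2.9886 s

2.9886 s


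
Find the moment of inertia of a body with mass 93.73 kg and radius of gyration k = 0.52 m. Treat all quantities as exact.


I = m * k^2
I = 93.73 * 0.52^2
I = 93.73 * 0.2704 = 25.3446 kg*m^2

25.3446 kg*m^2


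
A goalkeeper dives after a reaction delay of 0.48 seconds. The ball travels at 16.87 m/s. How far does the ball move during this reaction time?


d = v * t
d = 16.87 * 0.48
d = 8.0976 m

8.0976 m


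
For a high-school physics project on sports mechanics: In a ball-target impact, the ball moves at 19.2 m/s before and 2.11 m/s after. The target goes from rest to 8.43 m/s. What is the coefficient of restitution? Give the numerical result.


e = (v2_after - v1_after) / (v1_before - v2_before)
Numerator = 8.43 - 2.11 = 6.32
Denominator = 19.2 - 0 = 19.2
e = 6.32 / 19.2 = 0.3292

0.3292


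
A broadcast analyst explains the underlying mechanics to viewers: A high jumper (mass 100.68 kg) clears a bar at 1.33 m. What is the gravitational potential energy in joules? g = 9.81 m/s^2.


PE = m * g * h
PE = 100.68 * 9.81 * 1.33
PE = 987.6708 * 1.33 = 1313.6022 J

1313.6022 J


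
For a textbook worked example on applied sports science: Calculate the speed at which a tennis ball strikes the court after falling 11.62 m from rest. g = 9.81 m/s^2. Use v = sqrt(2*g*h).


v = sqrt(2 * g * h)
v = sqrt(2 * 9.81 * 11.62)
v = sqrt(227.9844) = 15.0992 m/s

15.0992 m/s


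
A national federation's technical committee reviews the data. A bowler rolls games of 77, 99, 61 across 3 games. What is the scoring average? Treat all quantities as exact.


Average = sum / n
Sum = 237
Average = 237 / 3 = 79

79


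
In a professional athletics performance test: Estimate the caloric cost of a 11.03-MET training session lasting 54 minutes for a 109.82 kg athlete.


kcal = MET * mass * time_hr
Convert time: 54 min = 0.9 hr
kcal = 11.03 * 109.82 * 0.9
kcal = 1090.1831 kcal

1090.1831 kcal


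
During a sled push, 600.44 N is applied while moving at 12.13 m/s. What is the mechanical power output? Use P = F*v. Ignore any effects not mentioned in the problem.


P = F * v
P = 600.44 * 12.13
P = 7283.3372 W

7283.3372 W


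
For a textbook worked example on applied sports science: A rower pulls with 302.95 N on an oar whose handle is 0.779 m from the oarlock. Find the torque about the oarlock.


tau = F * d
tau = 302.95 * 0.779
tau = 235.9981 N*m

235.9981 N*m


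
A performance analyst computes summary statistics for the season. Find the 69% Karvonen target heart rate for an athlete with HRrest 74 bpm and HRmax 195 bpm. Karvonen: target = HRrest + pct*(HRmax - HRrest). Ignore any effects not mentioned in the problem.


Target = HRrest + pct*(HRmax - HRrest)
Heart rate reserve = HRmax - HRrest = 195 - 74 = 121 bpm
Fraction = 69% = 0.69
Target = 74 + 0.69 * 121
Target = 74 + 83.49 = 157.49 bpm

157.49 bpm


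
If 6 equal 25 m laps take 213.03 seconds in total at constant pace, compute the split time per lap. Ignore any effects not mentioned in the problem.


Split time = total_time / n_laps = 213.03 / 6
Split time = 35.505 s per lap

35.505 s


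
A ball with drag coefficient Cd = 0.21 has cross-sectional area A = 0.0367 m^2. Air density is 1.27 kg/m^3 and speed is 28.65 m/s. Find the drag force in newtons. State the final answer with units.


Fd = 0.5 * Cd * rho * A * v^2
Fd = 0.5 * 0.21 * 1.27 * 0.0367 * 28.65^2
v^2 = 820.8225
Fd = 0.5 * 0.21 * 1.27 * 0.0367 * 820.8225 = 4.0171 N

4.0171 N


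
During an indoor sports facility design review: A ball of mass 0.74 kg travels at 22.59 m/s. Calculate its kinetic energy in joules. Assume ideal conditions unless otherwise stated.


KE = 0.5 * m * v^2
KE = 0.5 * 0.74 * 22.59^2
KE = 0.5 * 0.74 * 510.3081 = 188.814 J

188.814 J


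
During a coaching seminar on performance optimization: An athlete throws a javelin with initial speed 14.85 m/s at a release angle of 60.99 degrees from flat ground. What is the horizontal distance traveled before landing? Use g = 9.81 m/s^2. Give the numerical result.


R = v^2 * sin(2*theta) / g
Convert angle to radians: theta = 60.99 deg = 1.0645 rad
sin(2*theta) = sin(2.129) = 0.8482
R = 14.85^2 * 0.8482 / 9.81
R = 220.5225 * 0.8482 / 9.81 = 19.0677 m

19.0677 m


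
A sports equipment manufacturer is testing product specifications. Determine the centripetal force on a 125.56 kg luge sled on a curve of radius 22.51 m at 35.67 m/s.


Fc = m * v^2 / r
v^2 = 35.67^2 = 1272.3489
Fc = 125.56 * 1272.3489 / 22.51
Fc = 159756.1279 / 22.51 = 7097.1181 N

7097.1181 N


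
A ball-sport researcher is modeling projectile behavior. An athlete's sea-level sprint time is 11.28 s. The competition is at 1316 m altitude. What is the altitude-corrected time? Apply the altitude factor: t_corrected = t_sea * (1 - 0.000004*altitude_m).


Correction factor = 1 - 0.000004 * 1316 = 0.994736
t_corrected = t_sea * factor = 11.28 * 0.994736
t_corrected = 11.2206 s

11.2206 s


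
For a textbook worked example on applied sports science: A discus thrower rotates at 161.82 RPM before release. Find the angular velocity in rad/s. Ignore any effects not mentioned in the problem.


omega = RPM * 2 * pi / 60
omega = 161.82 * 2 * 3.14159 / 60
omega = 1016.745 / 60 = 16.9458 rad/s

16.9458 rad/s


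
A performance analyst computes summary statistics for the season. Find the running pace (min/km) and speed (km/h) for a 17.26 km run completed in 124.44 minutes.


Pace = time / distance = 124.44 min / 17.26 km = 7.2097 min/km
Speed = distance / time_in_hours = 17.26 / 2.074 hr
Speed = 8.3221 km/h

7.2097 min/km, 8.3221 km/h


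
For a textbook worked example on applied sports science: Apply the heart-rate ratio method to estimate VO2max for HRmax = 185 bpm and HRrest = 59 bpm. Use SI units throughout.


VO2max = 15.3 * HRmax / HRrest
VO2max = 15.3 * 185 / 59
VO2max = 2830.5 / 59 = 47.9746 mL/kg/min

47.9746 mL/kg/min


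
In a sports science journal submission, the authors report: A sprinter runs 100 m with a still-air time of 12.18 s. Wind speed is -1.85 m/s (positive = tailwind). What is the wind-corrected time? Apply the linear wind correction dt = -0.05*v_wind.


dt = -0.05 * v_wind = -0.05 * -1.85 = 0.0925 s
t_corrected = t_still + dt = 12.18 + (0.0925)
t_corrected = 12.2725 s

12.2725 s


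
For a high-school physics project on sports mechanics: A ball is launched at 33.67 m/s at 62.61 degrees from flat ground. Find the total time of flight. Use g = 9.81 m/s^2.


T = 2*v*sin(theta)/g
sin(theta) = sin(62.61 deg) = 0.8879
T = 2*33.67*0.8879 / 9.81
T = 59.7909 / 9.81 = 6.0949 s

6.0949 s


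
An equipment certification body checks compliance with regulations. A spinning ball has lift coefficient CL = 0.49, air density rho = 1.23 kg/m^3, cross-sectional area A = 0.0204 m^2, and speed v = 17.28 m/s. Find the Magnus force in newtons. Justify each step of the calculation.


FM = 0.5 * CL * rho * A * v^2
FM = 0.5 * 0.49 * 1.23 * 0.0204 * 17.28^2
v^2 = 298.5984
FM = 0.5 * 0.49 * 1.23 * 0.0204 * 298.5984 = 1.8356 N

1.8356 N


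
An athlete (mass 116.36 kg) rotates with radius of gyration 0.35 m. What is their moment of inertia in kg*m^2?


I = m * k^2
I = 116.36 * 0.35^2
I = 116.36 * 0.1225 = 14.2541 kg*m^2

14.2541 kg*m^2


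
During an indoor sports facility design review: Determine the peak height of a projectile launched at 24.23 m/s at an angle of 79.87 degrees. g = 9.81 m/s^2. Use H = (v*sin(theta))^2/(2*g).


H = (v*sin(theta))^2 / (2*g)
vy = v*sin(theta) = 24.23 * sin(79.87 deg) = 23.8523 m/s
H = vy^2 / (2*g) = 568.9314 / (2*9.81)
H = 568.9314 / 19.62 = 28.9975 m

28.9975 m


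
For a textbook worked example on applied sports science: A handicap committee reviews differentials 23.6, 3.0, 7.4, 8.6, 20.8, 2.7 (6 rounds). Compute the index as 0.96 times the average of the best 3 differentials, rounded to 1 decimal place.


All differentials: 23.6, 3.0, 7.4, 8.6, 20.8, 2.7
Sorted: 2.7, 3.0, 7.4, 8.6, 20.8, 23.6
Best 3: 2.7, 3.0, 7.4
Average of best = 13.1 / 3 = 4.3667
Raw index = 4.3667 * 0.96 = 4.192
Handicap index = round(4.192, 1) = 4.2

4.2


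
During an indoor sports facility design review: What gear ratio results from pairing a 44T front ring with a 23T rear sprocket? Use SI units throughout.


GR = front_teeth / rear_teeth
GR = 44 / 23
GR = 1.913

1.913


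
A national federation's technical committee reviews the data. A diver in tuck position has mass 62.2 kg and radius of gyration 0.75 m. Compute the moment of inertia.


I = m * k^2
I = 62.2 * 0.75^2
I = 62.2 * 0.5625 = 34.9875 kg*m^2

34.9875 kg*m^2


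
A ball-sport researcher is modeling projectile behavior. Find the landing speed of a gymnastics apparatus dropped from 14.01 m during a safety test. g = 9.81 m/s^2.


v = sqrt(2 * g * h)
v = sqrt(2 * 9.81 * 14.01)
v = sqrt(274.8762) = 16.5794 m/s

16.5794 m/s


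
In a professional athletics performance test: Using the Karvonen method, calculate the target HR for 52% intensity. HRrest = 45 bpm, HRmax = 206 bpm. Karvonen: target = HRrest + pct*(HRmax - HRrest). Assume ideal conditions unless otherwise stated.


Target = HRrest + pct*(HRmax - HRrest)
Heart rate reserve = HRmax - HRrest = 206 - 45 = 161 bpm
Fraction = 52% = 0.52
Target = 45 + 0.52 * 161
Target = 45 + 83.72 = 128.72 bpm

128.72 bpm


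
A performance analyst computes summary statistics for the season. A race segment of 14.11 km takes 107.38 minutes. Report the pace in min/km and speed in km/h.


Pace = time / distance = 107.38 min / 14.11 km = 7.6102 min/km
Speed = distance / time_in_hours = 14.11 / 1.7897 hr
Speed = 7.8841 km/h

7.6102 min/km, 7.8841 km/h


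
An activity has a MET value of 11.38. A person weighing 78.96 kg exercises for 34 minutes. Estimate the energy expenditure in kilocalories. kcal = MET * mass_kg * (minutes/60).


kcal = MET * mass * time_hr
Convert time: 34 min = 0.5667 hr
kcal = 11.38 * 78.96 * 0.5667
kcal = 509.1867 kcal

509.1867 kcal


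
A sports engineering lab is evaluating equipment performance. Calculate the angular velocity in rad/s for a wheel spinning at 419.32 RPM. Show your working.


omega = RPM * 2 * pi / 60
omega = 419.32 * 2 * 3.14159 / 60
omega = 2634.6653 / 60 = 43.9111 rad/s

43.9111 rad/s


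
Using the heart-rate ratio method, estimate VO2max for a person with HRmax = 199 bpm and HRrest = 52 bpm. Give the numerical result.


VO2max = 15.3 * HRmax / HRrest
VO2max = 15.3 * 199 / 52
VO2max = 3044.7 / 52 = 58.5519 mL/kg/min

58.5519 mL/kg/min


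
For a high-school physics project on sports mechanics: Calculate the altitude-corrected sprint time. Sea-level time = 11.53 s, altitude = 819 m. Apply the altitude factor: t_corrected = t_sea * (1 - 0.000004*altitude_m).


Correction factor = 1 - 0.000004 * 819 = 0.996724
t_corrected = t_sea * factor = 11.53 * 0.996724
t_corrected = 11.4922 s

11.4922 s


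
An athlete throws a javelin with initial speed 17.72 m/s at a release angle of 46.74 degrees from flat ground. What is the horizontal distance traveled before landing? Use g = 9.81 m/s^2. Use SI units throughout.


R = v^2 * sin(2*theta) / g
Convert angle to radians: theta = 46.74 deg = 0.8158 rad
sin(2*theta) = sin(1.6315) = 0.9982
R = 17.72^2 * 0.9982 / 9.81
R = 313.9984 * 0.9982 / 9.81 = 31.949 m

31.949 m


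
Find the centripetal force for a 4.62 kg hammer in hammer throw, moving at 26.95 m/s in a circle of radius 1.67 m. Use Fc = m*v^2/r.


Fc = m * v^2 / r
v^2 = 26.95^2 = 726.3025
Fc = 4.62 * 726.3025 / 1.67
Fc = 3355.5176 / 1.67 = 2009.2919 N

2009.2919 N


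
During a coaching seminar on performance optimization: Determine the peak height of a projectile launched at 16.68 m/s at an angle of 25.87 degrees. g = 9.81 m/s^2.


H = (v*sin(theta))^2 / (2*g)
vy = v*sin(theta) = 16.68 * sin(25.87 deg) = 7.278 m/s
H = vy^2 / (2*g) = 52.9692 / (2*9.81)
H = 52.9692 / 19.62 = 2.6998 m

2.6998 m


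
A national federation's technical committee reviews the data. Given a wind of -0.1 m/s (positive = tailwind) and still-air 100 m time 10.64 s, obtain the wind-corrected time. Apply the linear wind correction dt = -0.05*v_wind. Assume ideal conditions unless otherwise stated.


dt = -0.05 * v_wind = -0.05 * -0.1 = 0.005 s
t_corrected = t_still + dt = 10.64 + (0.005)
t_corrected = 10.645 s

10.645 s


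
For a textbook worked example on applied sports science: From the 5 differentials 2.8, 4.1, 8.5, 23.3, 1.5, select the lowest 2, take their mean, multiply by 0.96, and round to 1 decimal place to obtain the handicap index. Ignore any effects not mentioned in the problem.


All differentials: 2.8, 4.1, 8.5, 23.3, 1.5
Sorted: 1.5, 2.8, 4.1, 8.5, 23.3
Best 2: 1.5, 2.8
Average of best = 4.3 / 2 = 2.15
Raw index = 2.15 * 0.96 = 2.064
Handicap index = round(2.064, 1) = 2.1

2.1


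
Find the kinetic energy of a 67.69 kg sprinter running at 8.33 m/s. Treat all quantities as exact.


KE = 0.5 * m * v^2
KE = 0.5 * 67.69 * 8.33^2
KE = 0.5 * 67.69 * 69.3889 = 2348.4673 J

2348.4673 J


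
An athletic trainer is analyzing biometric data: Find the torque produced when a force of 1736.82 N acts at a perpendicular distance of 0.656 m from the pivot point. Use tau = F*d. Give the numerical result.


tau = F * d
tau = 1736.82 * 0.656
tau = 1139.3539 N*m

1139.3539 N*m


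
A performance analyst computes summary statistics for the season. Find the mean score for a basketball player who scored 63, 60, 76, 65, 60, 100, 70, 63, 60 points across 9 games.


Average = sum / n
Sum = 617
Average = 617 / 9 = 68.5556

68.5556


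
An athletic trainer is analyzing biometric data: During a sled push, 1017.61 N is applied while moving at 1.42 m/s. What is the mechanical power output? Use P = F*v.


P = F * v
P = 1017.61 * 1.42
P = 1445.0062 W

1445.0062 W


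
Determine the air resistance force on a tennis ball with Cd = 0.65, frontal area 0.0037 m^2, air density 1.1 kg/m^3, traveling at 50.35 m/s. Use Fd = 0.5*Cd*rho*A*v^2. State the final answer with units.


Fd = 0.5 * Cd * rho * A * v^2
Fd = 0.5 * 0.65 * 1.1 * 0.0037 * 50.35^2
v^2 = 2535.1225
Fd = 0.5 * 0.65 * 1.1 * 0.0037 * 2535.1225 = 3.3533 N

3.3533 N


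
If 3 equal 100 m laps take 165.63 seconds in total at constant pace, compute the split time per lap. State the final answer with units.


Split time = total_time / n_laps = 165.63 / 3
Split time = 55.21 s per lap

55.21 s


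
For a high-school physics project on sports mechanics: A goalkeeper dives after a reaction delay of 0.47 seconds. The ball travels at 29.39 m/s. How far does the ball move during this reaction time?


d = v * t
d = 29.39 * 0.47
d = 13.8133 m

13.8133 m


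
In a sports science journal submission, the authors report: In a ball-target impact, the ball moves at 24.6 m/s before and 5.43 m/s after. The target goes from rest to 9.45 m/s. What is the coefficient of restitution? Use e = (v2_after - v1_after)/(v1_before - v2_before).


e = (v2_after - v1_after) / (v1_before - v2_before)
Numerator = 9.45 - 5.43 = 4.02
Denominator = 24.6 - 0 = 24.6
e = 4.02 / 24.6 = 0.1634

0.1634


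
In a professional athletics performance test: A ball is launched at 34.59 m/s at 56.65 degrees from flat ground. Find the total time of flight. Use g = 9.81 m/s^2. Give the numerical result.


T = 2*v*sin(theta)/g
sin(theta) = sin(56.65 deg) = 0.8353
T = 2*34.59*0.8353 / 9.81
T = 57.788 / 9.81 = 5.8907 s

5.8907 s


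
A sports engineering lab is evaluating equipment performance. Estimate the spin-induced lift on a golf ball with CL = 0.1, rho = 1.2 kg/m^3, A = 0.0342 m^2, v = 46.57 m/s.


FM = 0.5 * CL * rho * A * v^2
FM = 0.5 * 0.1 * 1.2 * 0.0342 * 46.57^2
v^2 = 2168.7649
FM = 0.5 * 0.1 * 1.2 * 0.0342 * 2168.7649 = 4.4503 N

4.4503 N


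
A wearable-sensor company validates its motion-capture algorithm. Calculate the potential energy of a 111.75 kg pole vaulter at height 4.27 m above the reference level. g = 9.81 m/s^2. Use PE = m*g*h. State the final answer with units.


PE = m * g * h
PE = 111.75 * 9.81 * 4.27
PE = 1096.2675 * 4.27 = 4681.0622 J

4681.0622 J


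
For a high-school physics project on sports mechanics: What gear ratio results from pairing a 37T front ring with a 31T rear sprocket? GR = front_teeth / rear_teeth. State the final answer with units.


GR = front_teeth / rear_teeth
GR = 37 / 31
GR = 1.1935

1.1935


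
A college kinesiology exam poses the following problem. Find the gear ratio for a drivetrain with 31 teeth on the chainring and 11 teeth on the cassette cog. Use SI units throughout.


GR = front_teeth / rear_teeth
GR = 31 / 11
GR = 2.8182

2.8182


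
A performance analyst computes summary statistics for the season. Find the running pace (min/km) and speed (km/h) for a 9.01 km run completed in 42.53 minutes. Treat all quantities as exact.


Pace = time / distance = 42.53 min / 9.01 km = 4.7203 min/km
Speed = distance / time_in_hours = 9.01 / 0.7088 hr
Speed = 12.711 km/h

4.7203 min/km, 12.711 km/h


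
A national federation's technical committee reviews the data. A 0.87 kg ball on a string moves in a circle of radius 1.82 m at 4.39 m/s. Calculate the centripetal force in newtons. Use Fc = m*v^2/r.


Fc = m * v^2 / r
v^2 = 4.39^2 = 19.2721
Fc = 0.87 * 19.2721 / 1.82
Fc = 16.7667 / 1.82 = 9.2125 N

9.2125 N


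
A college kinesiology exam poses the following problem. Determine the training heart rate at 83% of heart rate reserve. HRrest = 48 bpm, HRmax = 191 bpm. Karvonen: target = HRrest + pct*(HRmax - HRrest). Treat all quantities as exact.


Target = HRrest + pct*(HRmax - HRrest)
Heart rate reserve = HRmax - HRrest = 191 - 48 = 143 bpm
Fraction = 83% = 0.83
Target = 48 + 0.83 * 143
Target = 48 + 118.69 = 166.69 bpm

166.69 bpm
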